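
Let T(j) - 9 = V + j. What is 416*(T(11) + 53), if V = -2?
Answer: 29536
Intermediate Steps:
T(j) = 7 + j (T(j) = 9 + (-2 + j) = 7 + j)
416*(T(11) + 53) = 416*((7 + 11) + 53) = 416*(18 + 53) = 416*71 = 29536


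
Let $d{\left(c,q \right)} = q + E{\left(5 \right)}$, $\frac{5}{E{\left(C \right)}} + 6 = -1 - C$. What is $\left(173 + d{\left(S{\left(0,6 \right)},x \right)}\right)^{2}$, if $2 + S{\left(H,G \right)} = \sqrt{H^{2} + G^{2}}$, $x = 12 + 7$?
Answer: $\frac{5285401}{144} \approx 36704.0$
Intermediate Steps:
$E{\left(C \right)} = \frac{5}{-7 - C}$ ($E{\left(C \right)} = \frac{5}{-6 - \left(1 + C\right)} = \frac{5}{-7 - C}$)
$x = 19$
$S{\left(H,G \right)} = -2 + \sqrt{G^{2} + H^{2}}$ ($S{\left(H,G \right)} = -2 + \sqrt{H^{2} + G^{2}} = -2 + \sqrt{G^{2} + H^{2}}$)
$d{\left(c,q \right)} = - \frac{5}{12} + q$ ($d{\left(c,q \right)} = q - \frac{5}{7 + 5} = q - \frac{5}{12} = - \frac{5}{12} + q$)
$\left(173 + d{\left(S{\left(0,6 \right)},x \right)}\right)^{2} = \left(173 + \left(- \frac{5}{12} + 19\right)\right)^{2} = \left(173 + \frac{223}{12}\right)^{2} = \left(\frac{2299}{12}\right)^{2} = \frac{5285401}{144}$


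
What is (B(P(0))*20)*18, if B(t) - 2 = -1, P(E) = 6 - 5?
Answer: 360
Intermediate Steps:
P(E) = 1
B(t) = 1 (B(t) = 2 - 1 = 1)
(B(P(0))*20)*18 = (1*20)*18 = 20*18 = 360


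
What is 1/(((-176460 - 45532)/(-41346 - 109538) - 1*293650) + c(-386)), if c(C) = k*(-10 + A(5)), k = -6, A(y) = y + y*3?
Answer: -37721/11078979412 ≈ -3.4047e-6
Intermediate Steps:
A(y) = 4*y (A(y) = y + 3*y = 4*y)
c(C) = -60 (c(C) = -6*(-10 + 4*5) = -6*(-10 + 20) = -6*10 = -60)
1/(((-176460 - 45532)/(-41346 - 109538) - 1*293650) + c(-386)) = 1/(((-176460 - 45532)/(-41346 - 109538) - 1*293650) - 60) = 1/((-221992/(-150884) - 293650) - 60) = 1/((-221992*(-1/150884) - 293650) - 60) = 1/((55498/37721 - 293650) - 60) = 1/(-11076716152/37721 - 60) = 1/(-11078979412/37721) = -37721/11078979412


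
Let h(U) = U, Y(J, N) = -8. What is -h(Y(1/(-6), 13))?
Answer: 8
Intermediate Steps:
-h(Y(1/(-6), 13)) = -1*(-8) = 8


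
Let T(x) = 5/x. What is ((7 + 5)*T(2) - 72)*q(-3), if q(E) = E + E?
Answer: 252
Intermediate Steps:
q(E) = 2*E
((7 + 5)*T(2) - 72)*q(-3) = ((7 + 5)*(5/2) - 72)*(2*(-3)) = (12*(5*(½)) - 72)*(-6) = (12*(5/2) - 72)*(-6) = (30 - 72)*(-6) = -42*(-6) = 252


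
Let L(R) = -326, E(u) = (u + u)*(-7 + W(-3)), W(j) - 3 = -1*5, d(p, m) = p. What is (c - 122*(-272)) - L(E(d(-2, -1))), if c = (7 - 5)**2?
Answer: 33514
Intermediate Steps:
W(j) = -2 (W(j) = 3 - 1*5 = 3 - 5 = -2)
c = 4 (c = 2**2 = 4)
E(u) = -18*u (E(u) = (u + u)*(-7 - 2) = (2*u)*(-9) = -18*u)
(c - 122*(-272)) - L(E(d(-2, -1))) = (4 - 122*(-272)) - 1*(-326) = (4 + 33184) + 326 = 33188 + 326 = 33514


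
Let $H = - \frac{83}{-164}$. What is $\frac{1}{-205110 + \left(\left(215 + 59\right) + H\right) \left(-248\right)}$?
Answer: $- \frac{41}{11200688} \approx -3.6605 \cdot 10^{-6}$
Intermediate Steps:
$H = \frac{83}{164}$ ($H = \left(-83\right) \left(- \frac{1}{164}\right) = \frac{83}{164} \approx 0.5061$)
$\frac{1}{-205110 + \left(\left(215 + 59\right) + H\right) \left(-248\right)} = \frac{1}{-205110 + \left(\left(215 + 59\right) + \frac{83}{164}\right) \left(-248\right)} = \frac{1}{-205110 + \left(274 + \frac{83}{164}\right) \left(-248\right)} = \frac{1}{-205110 + \frac{45019}{164} \left(-248\right)} = \frac{1}{-205110 - \frac{2791178}{41}} = \frac{1}{- \frac{11200688}{41}} = - \frac{41}{11200688}$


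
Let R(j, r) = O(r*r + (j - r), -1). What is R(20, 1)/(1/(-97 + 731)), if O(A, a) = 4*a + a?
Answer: -3170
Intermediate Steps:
O(A, a) = 5*a
R(j, r) = -5 (R(j, r) = 5*(-1) = -5)
R(20, 1)/(1/(-97 + 731)) = -5/(1/(-97 + 731)) = -5/(1/634) = -5/1/634 = -5*634 = -3170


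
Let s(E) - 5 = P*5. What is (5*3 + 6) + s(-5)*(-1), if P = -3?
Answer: 31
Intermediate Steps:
s(E) = -10 (s(E) = 5 - 3*5 = 5 - 15 = -10)
(5*3 + 6) + s(-5)*(-1) = (5*3 + 6) - 10*(-1) = (15 + 6) + 10 = 21 + 10 = 31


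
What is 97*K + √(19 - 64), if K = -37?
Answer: -3589 + 3*I*√5 ≈ -3589.0 + 6.7082*I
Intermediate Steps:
97*K + √(19 - 64) = 97*(-37) + √(19 - 64) = -3589 + √(-45) = -3589 + 3*I*√5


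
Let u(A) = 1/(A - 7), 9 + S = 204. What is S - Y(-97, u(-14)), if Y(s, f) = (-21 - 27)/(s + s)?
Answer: 18891/97 ≈ 194.75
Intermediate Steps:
S = 195 (S = -9 + 204 = 195)
u(A) = 1/(-7 + A)
Y(s, f) = -24/s (Y(s, f) = -48*1/(2*s) = -24/s)
S - Y(-97, u(-14)) = 195 - (-24)/(-97) = 195 - (-24)*(-1)/97 = 195 - 1*24/97 = 195 - 24/97 = 18891/97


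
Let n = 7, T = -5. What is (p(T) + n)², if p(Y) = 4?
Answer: 121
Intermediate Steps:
(p(T) + n)² = (4 + 7)² = 11² = 121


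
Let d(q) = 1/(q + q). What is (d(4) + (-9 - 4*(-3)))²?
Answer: 625/64 ≈ 9.7656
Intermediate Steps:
d(q) = 1/(2*q)
(d(4) + (-9 - 4*(-3)))² = ((½)/4 + (-9 - 4*(-3)))² = ((½)*(¼) + (-9 + 12))² = (⅛ + 3)² = (25/8)² = 625/64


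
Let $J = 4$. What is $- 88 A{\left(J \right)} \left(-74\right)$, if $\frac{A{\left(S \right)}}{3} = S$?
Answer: $78144$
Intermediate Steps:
$A{\left(S \right)} = 3 S$
$- 88 A{\left(J \right)} \left(-74\right) = - 88 \cdot 3 \cdot 4 \left(-74\right) = \left(-88\right) 12 \left(-74\right) = \left(-1056\right) \left(-74\right) = 78144$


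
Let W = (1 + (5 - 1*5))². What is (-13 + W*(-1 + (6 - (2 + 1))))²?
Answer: 121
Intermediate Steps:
W = 1 (W = (1 + (5 - 5))² = (1 + 0)² = 1² = 1)
(-13 + W*(-1 + (6 - (2 + 1))))² = (-13 + 1*(-1 + (6 - (2 + 1))))² = (-13 + 1*(-1 + (6 - 1*3)))² = (-13 + 1*(-1 + (6 - 3)))² = (-13 + 1*(-1 + 3))² = (-13 + 1*2)² = (-13 + 2)² = (-11)² = 121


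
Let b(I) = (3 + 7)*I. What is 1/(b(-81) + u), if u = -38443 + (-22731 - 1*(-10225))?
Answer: -1/51759 ≈ -1.9320e-5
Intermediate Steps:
u = -50949 (u = -38443 + (-22731 + 10225) = -38443 - 12506 = -50949)
b(I) = 10*I
1/(b(-81) + u) = 1/(10*(-81) - 50949) = 1/(-810 - 50949) = 1/(-51759) = -1/51759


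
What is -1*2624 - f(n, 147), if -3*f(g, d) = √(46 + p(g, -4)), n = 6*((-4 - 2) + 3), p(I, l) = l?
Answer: -2624 + √42/3 ≈ -2621.8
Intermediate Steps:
n = -18 (n = 6*(-6 + 3) = 6*(-3) = -18)
f(g, d) = -√42/3 (f(g, d) = -√(46 - 4)/3 = -√42/3)
-1*2624 - f(n, 147) = -1*2624 - (-1)*√42/3 = -2624 + √42/3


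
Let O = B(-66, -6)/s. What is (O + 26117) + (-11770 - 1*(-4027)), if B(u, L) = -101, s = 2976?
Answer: 54680923/2976 ≈ 18374.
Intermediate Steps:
O = -101/2976 ≈ -0.033938
(O + 26117) + (-11770 - 1*(-4027)) = (-101/2976 + 26117) + (-11770 - 1*(-4027)) = 77724091/2976 + (-11770 + 4027) = 77724091/2976 - 7743 = 54680923/2976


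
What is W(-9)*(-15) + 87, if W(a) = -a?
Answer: -48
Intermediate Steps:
W(-9)*(-15) + 87 = -1*(-9)*(-15) + 87 = 9*(-15) + 87 = -135 + 87 = -48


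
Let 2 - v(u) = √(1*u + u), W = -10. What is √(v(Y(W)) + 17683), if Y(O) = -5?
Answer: √(17685 - I*√10) ≈ 132.98 - 0.012*I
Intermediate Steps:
v(u) = 2 - √2*√u (v(u) = 2 - √(1*u + u) = 2 - √(u + u) = 2 - √(2*u) = 2 - √2*√u)
√(v(Y(W)) + 17683) = √((2 - √2*√(-5)) + 17683) = √((2 - √2*I*√5) + 17683) = √((2 - I*√10) + 17683) = √(17685 - I*√10)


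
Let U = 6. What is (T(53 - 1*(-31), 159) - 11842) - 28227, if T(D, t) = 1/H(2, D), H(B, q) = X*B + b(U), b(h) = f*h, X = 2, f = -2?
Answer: -320553/8 ≈ -40069.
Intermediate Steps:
b(h) = -2*h
H(B, q) = -12 + 2*B (H(B, q) = 2*B - 2*6 = 2*B - 12 = -12 + 2*B)
T(D, t) = -1/8 (T(D, t) = 1/(-12 + 2*2) = 1/(-12 + 4) = 1/(-8) = -1/8)
(T(53 - 1*(-31), 159) - 11842) - 28227 = (-1/8 - 11842) - 28227 = -94737/8 - 28227 = -320553/8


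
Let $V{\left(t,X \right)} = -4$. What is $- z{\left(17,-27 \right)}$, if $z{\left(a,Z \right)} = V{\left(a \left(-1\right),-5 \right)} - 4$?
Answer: $8$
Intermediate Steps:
$z{\left(a,Z \right)} = -8$ ($z{\left(a,Z \right)} = -4 - 4 = -8$)
$- z{\left(17,-27 \right)} = \left(-1\right) \left(-8\right) = 8$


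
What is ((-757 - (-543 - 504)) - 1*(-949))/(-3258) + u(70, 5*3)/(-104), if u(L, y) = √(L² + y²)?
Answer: -413/1086 - 5*√205/104 ≈ -1.0687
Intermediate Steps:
((-757 - (-543 - 504)) - 1*(-949))/(-3258) + u(70, 5*3)/(-104) = ((-757 - (-543 - 504)) - 1*(-949))/(-3258) + √(70² + (5*3)²)/(-104) = ((-757 - 1*(-1047)) + 949)*(-1/3258) + √(4900 + 15²)*(-1/104) = ((-757 + 1047) + 949)*(-1/3258) + √(4900 + 225)*(-1/104) = (290 + 949)*(-1/3258) + √5125*(-1/104) = 1239*(-1/3258) + (5*√205)*(-1/104) = -413/1086 - 5*√205/104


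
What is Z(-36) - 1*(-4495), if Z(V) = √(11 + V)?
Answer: 4495 + 5*I ≈ 4495.0 + 5.0*I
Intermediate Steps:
Z(-36) - 1*(-4495) = √(11 - 36) - 1*(-4495) = √(-25) + 4495 = 5*I + 4495 = 4495 + 5*I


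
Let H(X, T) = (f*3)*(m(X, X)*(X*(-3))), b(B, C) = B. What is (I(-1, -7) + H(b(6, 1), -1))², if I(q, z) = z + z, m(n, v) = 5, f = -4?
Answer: 1136356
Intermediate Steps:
I(q, z) = 2*z
H(X, T) = 180*X (H(X, T) = (-4*3)*(5*(X*(-3))) = -60*(-3*X) = -(-180)*X = 180*X)
(I(-1, -7) + H(b(6, 1), -1))² = (2*(-7) + 180*6)² = (-14 + 1080)² = 1066² = 1136356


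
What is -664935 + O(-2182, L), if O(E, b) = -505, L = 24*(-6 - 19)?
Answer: -665440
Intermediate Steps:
L = -600 (L = 24*(-25) = -600)
-664935 + O(-2182, L) = -664935 - 505 = -665440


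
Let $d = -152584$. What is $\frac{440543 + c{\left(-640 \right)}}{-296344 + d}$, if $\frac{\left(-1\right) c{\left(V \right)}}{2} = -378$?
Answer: $- \frac{441299}{448928} \approx -0.98301$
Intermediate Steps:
$c{\left(V \right)} = 756$ ($c{\left(V \right)} = \left(-2\right) \left(-378\right) = 756$)
$\frac{440543 + c{\left(-640 \right)}}{-296344 + d} = \frac{440543 + 756}{-296344 - 152584} = \frac{441299}{-448928} = 441299 \left(- \frac{1}{448928}\right) = - \frac{441299}{448928}$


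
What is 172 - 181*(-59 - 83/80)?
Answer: 883103/80 ≈ 11039.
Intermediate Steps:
172 - 181*(-59 - 83/80) = 172 - 181*(-4803/80) = 172 + 869343/80 = 883103/80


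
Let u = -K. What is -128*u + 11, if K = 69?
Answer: 8843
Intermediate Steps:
u = -69 (u = -1*69 = -69)
-128*u + 11 = -128*(-69) + 11 = 8832 + 11 = 8843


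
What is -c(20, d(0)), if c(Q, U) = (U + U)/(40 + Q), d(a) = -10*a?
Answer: 0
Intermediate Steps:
c(Q, U) = 2*U/(40 + Q) (c(Q, U) = (2*U)/(40 + Q) = 2*U/(40 + Q))
-c(20, d(0)) = -2*(-10*0)/(40 + 20) = -2*0/60 = -1*0 = 0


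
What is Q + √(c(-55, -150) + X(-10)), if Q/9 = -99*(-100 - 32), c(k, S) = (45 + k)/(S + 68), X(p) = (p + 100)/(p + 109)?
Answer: 117612 + √209715/451 ≈ 1.1761e+5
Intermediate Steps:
X(p) = (100 + p)/(109 + p)
c(k, S) = (45 + k)/(68 + S)
Q = 117612 (Q = 9*(-99*(-100 - 32)) = 9*(-99*(-132)) = 9*13068 = 117612)
Q + √(c(-55, -150) + X(-10)) = 117612 + √((45 - 55)/(68 - 150) + (100 - 10)/(109 - 10)) = 117612 + √(-10/(-82) + 90/99) = 117612 + √(-1/82*(-10) + (1/99)*90) = 117612 + √(5/41 + 10/11) = 117612 + √(465/451) = 117612 + √209715/451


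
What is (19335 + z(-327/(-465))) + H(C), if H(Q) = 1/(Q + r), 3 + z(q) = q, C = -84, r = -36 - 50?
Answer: 20376663/1054 ≈ 19333.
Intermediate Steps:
r = -86
z(q) = -3 + q
H(Q) = 1/(-86 + Q) (H(Q) = 1/(Q - 86) = 1/(-86 + Q))
(19335 + z(-327/(-465))) + H(C) = (19335 + (-3 - 327/(-465))) + 1/(-86 - 84) = (19335 + (-3 - 327*(-1/465))) + 1/(-170) = (19335 + (-3 + 109/155)) - 1/170 = (19335 - 356/155) - 1/170 = 2996569/155 - 1/170 = 20376663/1054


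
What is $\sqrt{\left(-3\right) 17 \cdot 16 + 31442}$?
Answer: $\sqrt{30626} \approx 175.0$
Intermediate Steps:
$\sqrt{\left(-3\right) 17 \cdot 16 + 31442} = \sqrt{\left(-51\right) 16 + 31442} = \sqrt{-816 + 31442} = \sqrt{30626}$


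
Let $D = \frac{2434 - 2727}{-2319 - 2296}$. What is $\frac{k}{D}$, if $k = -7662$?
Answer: $- \frac{35360130}{293} \approx -1.2068 \cdot 10^{5}$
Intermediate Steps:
$D = \frac{293}{4615}$ ($D = - \frac{293}{-4615} = \left(-293\right) \left(- \frac{1}{4615}\right) = \frac{293}{4615} \approx 0.063489$)
$\frac{k}{D} = - \frac{7662}{\frac{293}{4615}} = \left(-7662\right) \frac{4615}{293} = - \frac{35360130}{293}$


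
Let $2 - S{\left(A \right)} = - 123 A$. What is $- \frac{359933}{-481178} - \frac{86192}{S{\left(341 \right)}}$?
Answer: $- \frac{26376304491}{20183011210} \approx -1.3069$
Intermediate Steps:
$S{\left(A \right)} = 2 + 123 A$ ($S{\left(A \right)} = 2 - - 123 A = 2 + 123 A$)
$- \frac{359933}{-481178} - \frac{86192}{S{\left(341 \right)}} = - \frac{359933}{-481178} - \frac{86192}{2 + 123 \cdot 341} = \left(-359933\right) \left(- \frac{1}{481178}\right) - \frac{86192}{2 + 41943} = \frac{359933}{481178} - \frac{86192}{41945} = - \frac{26376304491}{20183011210}$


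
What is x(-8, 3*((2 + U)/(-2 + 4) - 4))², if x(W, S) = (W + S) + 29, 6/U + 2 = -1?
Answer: 81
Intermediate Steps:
U = -2 (U = 6/(-2 - 1) = 6/(-3) = 6*(-⅓) = -2)
x(W, S) = 29 + S + W (x(W, S) = (S + W) + 29 = 29 + S + W)
x(-8, 3*((2 + U)/(-2 + 4) - 4))² = (29 + 3*((2 - 2)/(-2 + 4) - 4) - 8)² = (29 + 3*(0/2 - 4) - 8)² = (29 + 3*(0*(½) - 4) - 8)² = (29 + 3*(0 - 4) - 8)² = (29 + 3*(-4) - 8)² = (29 - 12 - 8)² = 9² = 81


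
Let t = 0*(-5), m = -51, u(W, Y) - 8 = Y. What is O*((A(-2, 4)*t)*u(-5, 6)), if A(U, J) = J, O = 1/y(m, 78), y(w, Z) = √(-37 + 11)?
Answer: 0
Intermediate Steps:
u(W, Y) = 8 + Y
y(w, Z) = I*√26 (y(w, Z) = √(-26) = I*√26)
t = 0
O = -I*√26/26 (O = 1/(I*√26) = -I*√26/26 ≈ -0.19612*I)
O*((A(-2, 4)*t)*u(-5, 6)) = (-I*√26/26)*((4*0)*(8 + 6)) = (-I*√26/26)*(0*14) = -I*√26/26*0 = 0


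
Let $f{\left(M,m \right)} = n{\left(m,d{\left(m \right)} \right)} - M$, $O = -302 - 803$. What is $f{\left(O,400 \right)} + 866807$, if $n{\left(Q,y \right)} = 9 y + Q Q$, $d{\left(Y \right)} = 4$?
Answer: $1027948$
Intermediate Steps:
$n{\left(Q,y \right)} = Q^{2} + 9 y$ ($n{\left(Q,y \right)} = 9 y + Q^{2} = Q^{2} + 9 y$)
$O = -1105$
$f{\left(M,m \right)} = 36 + m^{2} - M$ ($f{\left(M,m \right)} = \left(m^{2} + 9 \cdot 4\right) - M = \left(m^{2} + 36\right) - M = \left(36 + m^{2}\right) - M = 36 + m^{2} - M$)
$f{\left(O,400 \right)} + 866807 = \left(36 + 400^{2} - -1105\right) + 866807 = \left(36 + 160000 + 1105\right) + 866807 = 161141 + 866807 = 1027948$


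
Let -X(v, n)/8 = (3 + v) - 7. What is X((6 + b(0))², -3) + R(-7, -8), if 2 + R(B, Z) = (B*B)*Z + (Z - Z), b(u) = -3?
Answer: -434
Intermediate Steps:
R(B, Z) = -2 + Z*B² (R(B, Z) = -2 + ((B*B)*Z + (Z - Z)) = -2 + (B²*Z + 0) = -2 + (Z*B² + 0) = -2 + Z*B²)
X(v, n) = 32 - 8*v (X(v, n) = -8*((3 + v) - 7) = -8*(-4 + v) = 32 - 8*v)
X((6 + b(0))², -3) + R(-7, -8) = (32 - 8*(6 - 3)²) + (-2 - 8*(-7)²) = (32 - 8*3²) + (-2 - 8*49) = (32 - 8*9) + (-2 - 392) = (32 - 72) - 394 = -40 - 394 = -434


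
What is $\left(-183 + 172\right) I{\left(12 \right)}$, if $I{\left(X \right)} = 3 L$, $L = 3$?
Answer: $-99$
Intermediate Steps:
$I{\left(X \right)} = 9$ ($I{\left(X \right)} = 3 \cdot 3 = 9$)
$\left(-183 + 172\right) I{\left(12 \right)} = \left(-183 + 172\right) 9 = \left(-11\right) 9 = -99$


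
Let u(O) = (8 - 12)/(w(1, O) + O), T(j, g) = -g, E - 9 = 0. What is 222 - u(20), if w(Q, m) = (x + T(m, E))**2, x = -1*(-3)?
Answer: 3109/14 ≈ 222.07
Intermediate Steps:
E = 9 (E = 9 + 0 = 9)
x = 3
w(Q, m) = 36 (w(Q, m) = (3 - 1*9)**2 = (3 - 9)**2 = (-6)**2 = 36)
u(O) = -4/(36 + O) (u(O) = (8 - 12)/(36 + O) = -4/(36 + O))
222 - u(20) = 222 - (-4)/(36 + 20) = 222 - (-4)/56 = 222 - 1*(-1/14) = 222 + 1/14 = 3109/14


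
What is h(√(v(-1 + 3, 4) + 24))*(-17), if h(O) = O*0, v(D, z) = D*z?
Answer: 0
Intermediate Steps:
h(O) = 0
h(√(v(-1 + 3, 4) + 24))*(-17) = 0*(-17) = 0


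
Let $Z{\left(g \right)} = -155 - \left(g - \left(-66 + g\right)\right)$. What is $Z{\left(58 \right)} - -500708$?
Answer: $500487$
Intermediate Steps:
$Z{\left(g \right)} = -221$ ($Z{\left(g \right)} = -155 - \left(g - \left(-66 + g\right)\right) = -155 - 66 = -221$)
$Z{\left(58 \right)} - -500708 = -221 - -500708 = -221 + 500708 = 500487$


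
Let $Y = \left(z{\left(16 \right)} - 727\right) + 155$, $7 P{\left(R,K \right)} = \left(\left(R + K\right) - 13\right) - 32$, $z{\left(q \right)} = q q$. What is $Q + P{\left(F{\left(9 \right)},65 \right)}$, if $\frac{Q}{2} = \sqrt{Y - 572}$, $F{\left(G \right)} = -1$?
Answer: $\frac{19}{7} + 4 i \sqrt{222} \approx 2.7143 + 59.599 i$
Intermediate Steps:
$z{\left(q \right)} = q^{2}$
$P{\left(R,K \right)} = - \frac{45}{7} + \frac{K}{7} + \frac{R}{7}$ ($P{\left(R,K \right)} = \frac{\left(\left(R + K\right) - 13\right) - 32}{7} = \frac{\left(\left(K + R\right) - 13\right) - 32}{7} = \frac{\left(-13 + K + R\right) - 32}{7} = \frac{-45 + K + R}{7} = - \frac{45}{7} + \frac{K}{7} + \frac{R}{7}$)
$Y = -316$ ($Y = \left(16^{2} - 727\right) + 155 = \left(256 - 727\right) + 155 = -471 + 155 = -316$)
$Q = 4 i \sqrt{222}$ ($Q = 2 \sqrt{-316 - 572} = 2 \sqrt{-888} = 2 \cdot 2 i \sqrt{222} = 4 i \sqrt{222} \approx 59.599 i$)
$Q + P{\left(F{\left(9 \right)},65 \right)} = 4 i \sqrt{222} + \left(- \frac{45}{7} + \frac{1}{7} \cdot 65 + \frac{1}{7} \left(-1\right)\right) = 4 i \sqrt{222} - - \frac{19}{7} = 4 i \sqrt{222} + \frac{19}{7} = \frac{19}{7} + 4 i \sqrt{222}$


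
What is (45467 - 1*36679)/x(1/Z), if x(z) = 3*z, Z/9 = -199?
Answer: -5246436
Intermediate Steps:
Z = -1791 (Z = 9*(-199) = -1791)
(45467 - 1*36679)/x(1/Z) = (45467 - 1*36679)/((3/(-1791))) = (45467 - 36679)/((3*(-1/1791))) = 8788/(-1/597) = 8788*(-597) = -5246436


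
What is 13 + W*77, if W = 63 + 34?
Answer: 7482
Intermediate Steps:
W = 97
13 + W*77 = 13 + 97*77 = 13 + 7469 = 7482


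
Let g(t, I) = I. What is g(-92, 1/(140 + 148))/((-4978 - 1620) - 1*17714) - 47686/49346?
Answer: -166945277281/172756793088 ≈ -0.96636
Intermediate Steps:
g(-92, 1/(140 + 148))/((-4978 - 1620) - 1*17714) - 47686/49346 = 1/((140 + 148)*((-4978 - 1620) - 1*17714)) - 47686/49346 = 1/(288*(-6598 - 17714)) - 47686*1/49346 = (1/288)/(-24312) - 23843/24673 = (1/288)*(-1/24312) - 23843/24673 = -1/7001856 - 23843/24673 = -166945277281/172756793088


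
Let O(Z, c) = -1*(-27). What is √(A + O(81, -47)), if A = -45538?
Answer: I*√45511 ≈ 213.33*I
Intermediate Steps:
O(Z, c) = 27
√(A + O(81, -47)) = √(-45538 + 27) = √(-45511) = I*√45511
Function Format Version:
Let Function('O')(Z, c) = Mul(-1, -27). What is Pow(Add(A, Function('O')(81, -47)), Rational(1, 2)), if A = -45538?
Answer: Mul(I, Pow(45511, Rational(1, 2))) ≈ Mul(213.33, I)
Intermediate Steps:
Function('O')(Z, c) = 27
Pow(Add(A, Function('O')(81, -47)), Rational(1, 2)) = Pow(Add(-45538, 27), Rational(1, 2)) = Pow(-45511, Rational(1, 2)) = Mul(I, Pow(45511, Rational(1, 2)))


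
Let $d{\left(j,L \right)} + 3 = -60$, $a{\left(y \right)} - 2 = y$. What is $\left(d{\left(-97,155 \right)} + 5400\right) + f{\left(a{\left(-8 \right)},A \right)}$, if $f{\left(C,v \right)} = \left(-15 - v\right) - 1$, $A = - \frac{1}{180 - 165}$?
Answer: $\frac{79816}{15} \approx 5321.1$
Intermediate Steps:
$a{\left(y \right)} = 2 + y$
$A = - \frac{1}{15} \approx -0.066667$
$f{\left(C,v \right)} = -16 - v$ ($f{\left(C,v \right)} = \left(-15 - v\right) - 1 = -16 - v$)
$d{\left(j,L \right)} = -63$ ($d{\left(j,L \right)} = -3 - 60 = -63$)
$\left(d{\left(-97,155 \right)} + 5400\right) + f{\left(a{\left(-8 \right)},A \right)} = \left(-63 + 5400\right) - \frac{239}{15} = 5337 + \left(-16 + \frac{1}{15}\right) = 5337 - \frac{239}{15} = \frac{79816}{15}$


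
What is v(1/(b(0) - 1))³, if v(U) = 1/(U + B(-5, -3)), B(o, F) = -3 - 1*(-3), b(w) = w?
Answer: -1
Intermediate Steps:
B(o, F) = 0 (B(o, F) = -3 + 3 = 0)
v(U) = 1/U (v(U) = 1/(U + 0) = 1/U)
v(1/(b(0) - 1))³ = (1/(1/(0 - 1)))³ = (1/(1/(-1)))³ = (1/(-1))³ = (-1)³ = -1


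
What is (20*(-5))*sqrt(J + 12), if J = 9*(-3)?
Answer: -100*I*sqrt(15) ≈ -387.3*I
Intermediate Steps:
J = -27
(20*(-5))*sqrt(J + 12) = (20*(-5))*sqrt(-27 + 12) = -100*I*sqrt(15)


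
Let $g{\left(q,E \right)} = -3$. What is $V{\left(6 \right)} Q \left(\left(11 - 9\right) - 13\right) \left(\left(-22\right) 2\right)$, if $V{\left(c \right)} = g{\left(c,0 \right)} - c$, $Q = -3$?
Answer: $13068$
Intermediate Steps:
$V{\left(c \right)} = -3 - c$
$V{\left(6 \right)} Q \left(\left(11 - 9\right) - 13\right) \left(\left(-22\right) 2\right) = \left(-3 - 6\right) \left(-3\right) \left(\left(11 - 9\right) - 13\right) \left(\left(-22\right) 2\right) = \left(-3 - 6\right) \left(-3\right) \left(2 - 13\right) \left(-44\right) = \left(-9\right) \left(-3\right) \left(-11\right) \left(-44\right) = 27 \left(-11\right) \left(-44\right) = \left(-297\right) \left(-44\right) = 13068$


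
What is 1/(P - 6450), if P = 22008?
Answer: 1/15558 ≈ 6.4276e-5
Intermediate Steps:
1/(P - 6450) = 1/(22008 - 6450) = 1/15558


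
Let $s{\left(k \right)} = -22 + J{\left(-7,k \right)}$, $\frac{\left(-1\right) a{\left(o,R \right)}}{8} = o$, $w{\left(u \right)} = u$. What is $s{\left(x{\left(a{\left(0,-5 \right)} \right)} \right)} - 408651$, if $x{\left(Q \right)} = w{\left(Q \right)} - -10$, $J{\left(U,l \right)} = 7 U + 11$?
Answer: $-408711$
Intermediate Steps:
$J{\left(U,l \right)} = 11 + 7 U$
$a{\left(o,R \right)} = - 8 o$
$x{\left(Q \right)} = 10 + Q$ ($x{\left(Q \right)} = Q - -10 = Q + 10 = 10 + Q$)
$s{\left(k \right)} = -60$ ($s{\left(k \right)} = -22 + \left(11 + 7 \left(-7\right)\right) = -22 + \left(11 - 49\right) = -22 - 38 = -60$)
$s{\left(x{\left(a{\left(0,-5 \right)} \right)} \right)} - 408651 = -60 - 408651 = -408711$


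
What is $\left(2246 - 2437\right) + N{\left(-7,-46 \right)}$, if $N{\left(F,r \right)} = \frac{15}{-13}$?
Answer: $- \frac{2498}{13} \approx -192.15$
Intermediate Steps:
$N{\left(F,r \right)} = - \frac{15}{13}$ ($N{\left(F,r \right)} = 15 \left(- \frac{1}{13}\right) = - \frac{15}{13}$)
$\left(2246 - 2437\right) + N{\left(-7,-46 \right)} = \left(2246 - 2437\right) - \frac{15}{13} = -191 - \frac{15}{13} = - \frac{2498}{13}$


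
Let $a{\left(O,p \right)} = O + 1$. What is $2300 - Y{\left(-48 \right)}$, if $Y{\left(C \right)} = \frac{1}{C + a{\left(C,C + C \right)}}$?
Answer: $\frac{218501}{95} \approx 2300.0$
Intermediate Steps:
$a{\left(O,p \right)} = 1 + O$
$Y{\left(C \right)} = \frac{1}{1 + 2 C}$ ($Y{\left(C \right)} = \frac{1}{C + \left(1 + C\right)} = \frac{1}{1 + 2 C}$)
$2300 - Y{\left(-48 \right)} = 2300 - \frac{1}{1 + 2 \left(-48\right)} = 2300 - \frac{1}{1 - 96} = 2300 - \frac{1}{-95} = 2300 - - \frac{1}{95} = 2300 + \frac{1}{95} = \frac{218501}{95}$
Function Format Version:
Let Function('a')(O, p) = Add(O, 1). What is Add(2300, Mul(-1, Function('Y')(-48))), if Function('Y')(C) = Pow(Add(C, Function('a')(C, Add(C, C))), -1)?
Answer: Rational(218501, 95) ≈ 2300.0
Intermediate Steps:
Function('a')(O, p) = Add(1, O)
Function('Y')(C) = Pow(Add(1, Mul(2, C)), -1) (Function('Y')(C) = Pow(Add(C, Add(1, C)), -1) = Pow(Add(1, Mul(2, C)), -1))
Add(2300, Mul(-1, Function('Y')(-48))) = Add(2300, Mul(-1, Pow(Add(1, Mul(2, -48)), -1))) = Add(2300, Mul(-1, Pow(Add(1, -96), -1))) = Add(2300, Mul(-1, Pow(-95, -1))) = Add(2300, Mul(-1, Rational(-1, 95))) = Add(2300, Rational(1, 95)) = Rational(218501, 95)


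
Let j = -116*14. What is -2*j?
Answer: 3248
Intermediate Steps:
j = -1624
-2*j = -2*(-1624) = 3248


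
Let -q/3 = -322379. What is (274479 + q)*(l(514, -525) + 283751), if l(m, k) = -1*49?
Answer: 352248942432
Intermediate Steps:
q = 967137 (q = -3*(-322379) = 967137)
l(m, k) = -49
(274479 + q)*(l(514, -525) + 283751) = (274479 + 967137)*(-49 + 283751) = 1241616*283702 = 352248942432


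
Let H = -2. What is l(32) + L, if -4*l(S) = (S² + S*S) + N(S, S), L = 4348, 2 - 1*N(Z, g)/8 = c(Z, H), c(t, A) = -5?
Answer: 3822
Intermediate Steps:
N(Z, g) = 56 (N(Z, g) = 16 - 8*(-5) = 16 + 40 = 56)
l(S) = -14 - S²/2 (l(S) = -((S² + S*S) + 56)/4 = -((S² + S²) + 56)/4 = -(2*S² + 56)/4 = -(56 + 2*S²)/4 = -14 - S²/2)
l(32) + L = (-14 - ½*32²) + 4348 = (-14 - ½*1024) + 4348 = (-14 - 512) + 4348 = -526 + 4348 = 3822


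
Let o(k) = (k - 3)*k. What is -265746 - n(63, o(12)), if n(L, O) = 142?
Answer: -265888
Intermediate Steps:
o(k) = k*(-3 + k) (o(k) = (-3 + k)*k = k*(-3 + k))
-265746 - n(63, o(12)) = -265746 - 1*142 = -265746 - 142 = -265888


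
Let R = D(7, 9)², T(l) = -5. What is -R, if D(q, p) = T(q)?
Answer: -25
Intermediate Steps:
D(q, p) = -5
R = 25 (R = (-5)² = 25)
-R = -1*25 = -25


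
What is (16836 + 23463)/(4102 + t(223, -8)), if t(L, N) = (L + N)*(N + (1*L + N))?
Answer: 40299/48607 ≈ 0.82908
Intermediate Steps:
t(L, N) = (L + N)*(L + 2*N) (t(L, N) = (L + N)*(N + (L + N)) = (L + N)*(L + 2*N))
(16836 + 23463)/(4102 + t(223, -8)) = (16836 + 23463)/(4102 + (223² + 2*(-8)² + 3*223*(-8))) = 40299/(4102 + (49729 + 2*64 - 5352)) = 40299/(4102 + (49729 + 128 - 5352)) = 40299/(4102 + 44505) = 40299/48607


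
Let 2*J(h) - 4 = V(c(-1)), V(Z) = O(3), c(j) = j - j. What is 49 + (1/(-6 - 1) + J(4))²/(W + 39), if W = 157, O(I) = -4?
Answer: 470597/9604 ≈ 49.000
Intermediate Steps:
c(j) = 0
V(Z) = -4
J(h) = 0 (J(h) = 2 + (½)*(-4) = 2 - 2 = 0)
49 + (1/(-6 - 1) + J(4))²/(W + 39) = 49 + (1/(-6 - 1) + 0)²/(157 + 39) = 49 + (1/(-7) + 0)²/196 = 49 + (-⅐ + 0)²/196 = 49 + (-⅐)²/196 = 49 + (1/196)*(1/49) = 49 + 1/9604 = 470597/9604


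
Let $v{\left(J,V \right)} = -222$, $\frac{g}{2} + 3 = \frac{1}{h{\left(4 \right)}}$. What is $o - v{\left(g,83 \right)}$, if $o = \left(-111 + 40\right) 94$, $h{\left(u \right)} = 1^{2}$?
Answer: $-6452$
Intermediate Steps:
$h{\left(u \right)} = 1$
$g = -4$ ($g = -6 + \frac{2}{1} = -6 + 2 \cdot 1 = -6 + 2 = -4$)
$o = -6674$ ($o = \left(-71\right) 94 = -6674$)
$o - v{\left(g,83 \right)} = -6674 - -222 = -6674 + 222 = -6452$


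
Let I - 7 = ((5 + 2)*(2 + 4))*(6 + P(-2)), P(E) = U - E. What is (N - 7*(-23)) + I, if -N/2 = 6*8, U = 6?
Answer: 660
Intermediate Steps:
N = -96 (N = -12*8 = -2*48 = -96)
P(E) = 6 - E
I = 595 (I = 7 + ((5 + 2)*(2 + 4))*(6 + (6 - 1*(-2))) = 7 + (7*6)*(6 + (6 + 2)) = 7 + 42*(6 + 8) = 7 + 42*14 = 7 + 588 = 595)
(N - 7*(-23)) + I = (-96 - 7*(-23)) + 595 = (-96 + 161) + 595 = 65 + 595 = 660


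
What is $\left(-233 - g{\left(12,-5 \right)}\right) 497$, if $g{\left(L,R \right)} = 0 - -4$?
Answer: $-117789$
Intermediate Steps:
$g{\left(L,R \right)} = 4$ ($g{\left(L,R \right)} = 0 + 4 = 4$)
$\left(-233 - g{\left(12,-5 \right)}\right) 497 = \left(-233 - 4\right) 497 = \left(-237\right) 497 = -117789$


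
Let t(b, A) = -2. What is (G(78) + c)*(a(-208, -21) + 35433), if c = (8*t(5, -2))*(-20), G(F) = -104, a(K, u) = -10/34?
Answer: 130108896/17 ≈ 7.6535e+6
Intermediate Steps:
a(K, u) = -5/17 (a(K, u) = -10*1/34 = -5/17)
c = 320 (c = (8*(-2))*(-20) = -16*(-20) = 320)
(G(78) + c)*(a(-208, -21) + 35433) = (-104 + 320)*(-5/17 + 35433) = 216*(602356/17) = 130108896/17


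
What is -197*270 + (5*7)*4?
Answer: -53050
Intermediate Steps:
-197*270 + (5*7)*4 = -53190 + 35*4 = -53190 + 140 = -53050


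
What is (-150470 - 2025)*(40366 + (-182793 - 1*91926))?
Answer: 35737660735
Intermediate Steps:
(-150470 - 2025)*(40366 + (-182793 - 1*91926)) = -152495*(40366 + (-182793 - 91926)) = -152495*(40366 - 274719) = -152495*(-234353) = 35737660735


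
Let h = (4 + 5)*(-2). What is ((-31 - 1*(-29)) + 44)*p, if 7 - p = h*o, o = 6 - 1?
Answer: 4074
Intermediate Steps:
o = 5
h = -18 (h = 9*(-2) = -18)
p = 97 (p = 7 - (-18)*5 = 7 - 1*(-90) = 7 + 90 = 97)
((-31 - 1*(-29)) + 44)*p = ((-31 - 1*(-29)) + 44)*97 = ((-31 + 29) + 44)*97 = (-2 + 44)*97 = 42*97 = 4074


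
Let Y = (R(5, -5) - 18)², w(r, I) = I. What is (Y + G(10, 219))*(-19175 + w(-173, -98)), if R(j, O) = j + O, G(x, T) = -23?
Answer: -5801173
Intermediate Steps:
R(j, O) = O + j
Y = 324 (Y = ((-5 + 5) - 18)² = (0 - 18)² = (-18)² = 324)
(Y + G(10, 219))*(-19175 + w(-173, -98)) = (324 - 23)*(-19175 - 98) = 301*(-19273) = -5801173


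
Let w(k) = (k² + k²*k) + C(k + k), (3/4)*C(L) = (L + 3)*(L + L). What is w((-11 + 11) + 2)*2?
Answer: 520/3 ≈ 173.33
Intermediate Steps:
C(L) = 8*L*(3 + L)/3 (C(L) = 4*((L + 3)*(L + L))/3 = 4*((3 + L)*(2*L))/3 = 4*(2*L*(3 + L))/3 = 8*L*(3 + L)/3)
w(k) = k² + k³ + 16*k*(3 + 2*k)/3 (w(k) = (k² + k²*k) + 8*(k + k)*(3 + (k + k))/3 = (k² + k³) + 8*(2*k)*(3 + 2*k)/3 = (k² + k³) + 16*k*(3 + 2*k)/3 = k² + k³ + 16*k*(3 + 2*k)/3)
w((-11 + 11) + 2)*2 = (((-11 + 11) + 2)*(48 + 3*((-11 + 11) + 2)² + 35*((-11 + 11) + 2))/3)*2 = ((0 + 2)*(48 + 3*(0 + 2)² + 35*(0 + 2))/3)*2 = ((⅓)*2*(48 + 3*2² + 35*2))*2 = ((⅓)*2*(48 + 3*4 + 70))*2 = ((⅓)*2*(48 + 12 + 70))*2 = ((⅓)*2*130)*2 = (260/3)*2 = 520/3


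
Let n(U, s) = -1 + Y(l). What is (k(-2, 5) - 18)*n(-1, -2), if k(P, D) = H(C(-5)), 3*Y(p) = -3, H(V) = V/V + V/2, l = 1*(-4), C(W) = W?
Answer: 39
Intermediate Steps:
l = -4
H(V) = 1 + V/2 (H(V) = 1 + V*(½) = 1 + V/2)
Y(p) = -1 (Y(p) = (⅓)*(-3) = -1)
k(P, D) = -3/2 (k(P, D) = 1 + (½)*(-5) = 1 - 5/2 = -3/2)
n(U, s) = -2 (n(U, s) = -1 - 1 = -2)
(k(-2, 5) - 18)*n(-1, -2) = (-3/2 - 18)*(-2) = -39/2*(-2) = 39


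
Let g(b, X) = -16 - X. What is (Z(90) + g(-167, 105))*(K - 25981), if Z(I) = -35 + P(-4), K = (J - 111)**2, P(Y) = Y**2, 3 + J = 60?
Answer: 3229100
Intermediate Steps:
J = 57 (J = -3 + 60 = 57)
K = 2916 (K = (57 - 111)**2 = (-54)**2 = 2916)
Z(I) = -19 (Z(I) = -35 + (-4)**2 = -35 + 16 = -19)
(Z(90) + g(-167, 105))*(K - 25981) = (-19 + (-16 - 1*105))*(2916 - 25981) = (-19 + (-16 - 105))*(-23065) = (-19 - 121)*(-23065) = -140*(-23065) = 3229100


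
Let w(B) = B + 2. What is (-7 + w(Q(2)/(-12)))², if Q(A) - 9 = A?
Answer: 5041/144 ≈ 35.007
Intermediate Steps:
Q(A) = 9 + A
w(B) = 2 + B
(-7 + w(Q(2)/(-12)))² = (-7 + (2 + (9 + 2)/(-12)))² = (-7 + (2 + 11*(-1/12)))² = (-7 + (2 - 11/12))² = (-7 + 13/12)² = (-71/12)² = 5041/144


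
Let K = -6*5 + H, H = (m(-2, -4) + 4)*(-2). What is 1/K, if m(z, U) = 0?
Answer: -1/38 ≈ -0.026316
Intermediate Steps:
H = -8 (H = (0 + 4)*(-2) = 4*(-2) = -8)
K = -38 (K = -6*5 - 8 = -30 - 8 = -38)
1/K = 1/(-38) = -1/38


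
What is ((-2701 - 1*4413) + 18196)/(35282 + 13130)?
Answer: 5541/24206 ≈ 0.22891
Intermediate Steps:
((-2701 - 1*4413) + 18196)/(35282 + 13130) = ((-2701 - 4413) + 18196)/48412 = (-7114 + 18196)*(1/48412) = 11082*(1/48412) = 5541/24206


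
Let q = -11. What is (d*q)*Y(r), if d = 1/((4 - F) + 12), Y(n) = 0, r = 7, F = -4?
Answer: 0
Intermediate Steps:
d = 1/20 (d = 1/((4 - 1*(-4)) + 12) = 1/((4 + 4) + 12) = 1/(8 + 12) = 1/20 ≈ 0.050000)
(d*q)*Y(r) = ((1/20)*(-11))*0 = -11/20*0 = 0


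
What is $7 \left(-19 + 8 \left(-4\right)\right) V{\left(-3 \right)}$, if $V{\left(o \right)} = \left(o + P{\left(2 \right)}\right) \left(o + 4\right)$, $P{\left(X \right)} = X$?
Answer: $357$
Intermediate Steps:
$V{\left(o \right)} = \left(2 + o\right) \left(4 + o\right)$ ($V{\left(o \right)} = \left(o + 2\right) \left(o + 4\right) = \left(2 + o\right) \left(4 + o\right)$)
$7 \left(-19 + 8 \left(-4\right)\right) V{\left(-3 \right)} = 7 \left(-19 + 8 \left(-4\right)\right) \left(8 + \left(-3\right)^{2} + 6 \left(-3\right)\right) = 7 \left(-19 - 32\right) \left(8 + 9 - 18\right) = 7 \left(-51\right) \left(-1\right) = \left(-357\right) \left(-1\right) = 357$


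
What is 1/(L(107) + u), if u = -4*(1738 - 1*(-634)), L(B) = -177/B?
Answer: -107/1015393 ≈ -0.00010538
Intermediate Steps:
u = -9488 (u = -4*(1738 + 634) = -4*2372 = -9488)
1/(L(107) + u) = 1/(-177/107 - 9488) = 1/(-1015393/107) = -107/1015393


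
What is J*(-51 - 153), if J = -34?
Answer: 6936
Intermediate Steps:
J*(-51 - 153) = -34*(-51 - 153) = -34*(-204) = 6936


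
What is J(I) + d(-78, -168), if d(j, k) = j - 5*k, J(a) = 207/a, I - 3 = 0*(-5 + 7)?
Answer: 831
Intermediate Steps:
I = 3 (I = 3 + 0*(-5 + 7) = 3 + 0*2 = 3 + 0 = 3)
J(I) + d(-78, -168) = 207/3 + (-78 - 5*(-168)) = 207*(1/3) + (-78 + 840) = 69 + 762 = 831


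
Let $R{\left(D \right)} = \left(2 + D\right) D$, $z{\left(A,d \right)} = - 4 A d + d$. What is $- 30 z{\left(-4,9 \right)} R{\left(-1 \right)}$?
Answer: $4590$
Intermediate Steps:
$z{\left(A,d \right)} = d - 4 A d$ ($z{\left(A,d \right)} = - 4 A d + d = d - 4 A d$)
$R{\left(D \right)} = D \left(2 + D\right)$
$- 30 z{\left(-4,9 \right)} R{\left(-1 \right)} = - 30 \cdot 9 \left(1 - -16\right) \left(- (2 - 1)\right) = - 30 \cdot 9 \left(1 + 16\right) \left(\left(-1\right) 1\right) = - 30 \cdot 9 \cdot 17 \left(-1\right) = \left(-30\right) 153 \left(-1\right) = \left(-4590\right) \left(-1\right) = 4590$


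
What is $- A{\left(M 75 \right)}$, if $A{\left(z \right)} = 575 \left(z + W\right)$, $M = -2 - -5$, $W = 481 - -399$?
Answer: $-635375$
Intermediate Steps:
$W = 880$ ($W = 481 + 399 = 880$)
$M = 3$ ($M = -2 + 5 = 3$)
$A{\left(z \right)} = 506000 + 575 z$ ($A{\left(z \right)} = 575 \left(z + 880\right) = 575 \left(880 + z\right) = 506000 + 575 z$)
$- A{\left(M 75 \right)} = - (506000 + 575 \cdot 3 \cdot 75) = - (506000 + 575 \cdot 225) = - (506000 + 129375) = \left(-1\right) 635375 = -635375$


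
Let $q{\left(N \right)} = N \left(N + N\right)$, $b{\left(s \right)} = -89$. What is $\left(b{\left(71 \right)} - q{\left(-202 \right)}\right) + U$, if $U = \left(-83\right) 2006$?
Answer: $-248195$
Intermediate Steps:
$q{\left(N \right)} = 2 N^{2}$ ($q{\left(N \right)} = N 2 N = 2 N^{2}$)
$U = -166498$
$\left(b{\left(71 \right)} - q{\left(-202 \right)}\right) + U = \left(-89 - 2 \left(-202\right)^{2}\right) - 166498 = \left(-89 - 2 \cdot 40804\right) - 166498 = \left(-89 - 81608\right) - 166498 = -81697 - 166498 = -248195$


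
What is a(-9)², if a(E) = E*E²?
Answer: 531441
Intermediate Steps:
a(E) = E³
a(-9)² = ((-9)³)² = (-729)² = 531441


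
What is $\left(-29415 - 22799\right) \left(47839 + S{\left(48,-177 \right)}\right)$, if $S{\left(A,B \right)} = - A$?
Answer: $-2495359274$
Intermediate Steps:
$\left(-29415 - 22799\right) \left(47839 + S{\left(48,-177 \right)}\right) = \left(-29415 - 22799\right) \left(47839 - 48\right) = \left(-52214\right) 47791 = -2495359274$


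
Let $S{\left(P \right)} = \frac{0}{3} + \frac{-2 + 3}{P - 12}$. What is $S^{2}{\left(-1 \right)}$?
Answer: $\frac{1}{169} \approx 0.0059172$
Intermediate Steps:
$S{\left(P \right)} = \frac{1}{-12 + P}$ ($S{\left(P \right)} = 0 \cdot \frac{1}{3} + 1 \frac{1}{P - 12} = 0 + 1 \frac{1}{-12 + P} = 0 + \frac{1}{-12 + P} = \frac{1}{-12 + P}$)
$S^{2}{\left(-1 \right)} = \left(\frac{1}{-12 - 1}\right)^{2} = \left(\frac{1}{-13}\right)^{2} = \left(- \frac{1}{13}\right)^{2} = \frac{1}{169}$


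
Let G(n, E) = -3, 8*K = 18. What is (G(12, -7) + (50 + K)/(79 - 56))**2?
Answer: 4489/8464 ≈ 0.53036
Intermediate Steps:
K = 9/4 (K = (1/8)*18 = 9/4 ≈ 2.2500)
(G(12, -7) + (50 + K)/(79 - 56))**2 = (-3 + (50 + 9/4)/(79 - 56))**2 = (-3 + (209/4)/23)**2 = (-3 + (209/4)*(1/23))**2 = (-3 + 209/92)**2 = (-67/92)**2 = 4489/8464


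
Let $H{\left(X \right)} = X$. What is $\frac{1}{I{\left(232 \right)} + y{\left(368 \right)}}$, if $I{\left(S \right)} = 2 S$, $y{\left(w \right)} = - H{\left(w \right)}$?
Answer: $\frac{1}{96} \approx 0.010417$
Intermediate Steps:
$y{\left(w \right)} = - w$
$\frac{1}{I{\left(232 \right)} + y{\left(368 \right)}} = \frac{1}{2 \cdot 232 - 368} = \frac{1}{464 - 368} = \frac{1}{96}$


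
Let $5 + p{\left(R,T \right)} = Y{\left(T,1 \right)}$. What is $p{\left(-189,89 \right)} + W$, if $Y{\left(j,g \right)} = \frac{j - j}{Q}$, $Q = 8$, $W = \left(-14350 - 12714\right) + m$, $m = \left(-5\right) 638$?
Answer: $-30259$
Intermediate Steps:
$m = -3190$
$W = -30254$ ($W = \left(-14350 - 12714\right) - 3190 = -27064 - 3190 = -30254$)
$Y{\left(j,g \right)} = 0$ ($Y{\left(j,g \right)} = \frac{j - j}{8} = 0 \cdot \frac{1}{8} = 0$)
$p{\left(R,T \right)} = -5$ ($p{\left(R,T \right)} = -5 + 0 = -5$)
$p{\left(-189,89 \right)} + W = -5 - 30254 = -30259$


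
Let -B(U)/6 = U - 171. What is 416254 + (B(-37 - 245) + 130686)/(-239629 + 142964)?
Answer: 40237059506/96665 ≈ 4.1625e+5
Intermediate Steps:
B(U) = 1026 - 6*U (B(U) = -6*(U - 171) = -6*(-171 + U) = 1026 - 6*U)
416254 + (B(-37 - 245) + 130686)/(-239629 + 142964) = 416254 + ((1026 - 6*(-37 - 245)) + 130686)/(-239629 + 142964) = 416254 + ((1026 - 6*(-282)) + 130686)/(-96665) = 416254 + ((1026 + 1692) + 130686)*(-1/96665) = 416254 + (2718 + 130686)*(-1/96665) = 416254 + 133404*(-1/96665) = 416254 - 133404/96665 = 40237059506/96665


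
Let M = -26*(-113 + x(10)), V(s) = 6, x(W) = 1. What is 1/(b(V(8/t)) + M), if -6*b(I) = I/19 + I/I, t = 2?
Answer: 114/331943 ≈ 0.00034343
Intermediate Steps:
b(I) = -1/6 - I/114 (b(I) = -(I/19 + I/I)/6 = -(I*(1/19) + 1)/6 = -(I/19 + 1)/6 = -(1 + I/19)/6 = -1/6 - I/114)
M = 2912 (M = -26*(-113 + 1) = -26*(-112) = 2912)
1/(b(V(8/t)) + M) = 1/((-1/6 - 1/114*6) + 2912) = 1/((-1/6 - 1/19) + 2912) = 1/(-25/114 + 2912) = 1/(331943/114) = 114/331943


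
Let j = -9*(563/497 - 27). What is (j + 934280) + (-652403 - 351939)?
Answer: -34705110/497 ≈ -69829.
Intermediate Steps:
j = 115704/497 (j = -9*(563*(1/497) - 27) = -9*(563/497 - 27) = -9*(-12856/497) = 115704/497 ≈ 232.80)
(j + 934280) + (-652403 - 351939) = (115704/497 + 934280) + (-652403 - 351939) = 464452864/497 - 1004342 = -34705110/497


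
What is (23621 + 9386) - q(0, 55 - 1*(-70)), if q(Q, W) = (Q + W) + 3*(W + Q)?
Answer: 32507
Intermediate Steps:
q(Q, W) = 4*Q + 4*W (q(Q, W) = (Q + W) + 3*(Q + W) = (Q + W) + (3*Q + 3*W) = 4*Q + 4*W)
(23621 + 9386) - q(0, 55 - 1*(-70)) = (23621 + 9386) - (4*0 + 4*(55 - 1*(-70))) = 33007 - (0 + 4*(55 + 70)) = 33007 - (0 + 4*125) = 33007 - (0 + 500) = 33007 - 1*500 = 33007 - 500 = 32507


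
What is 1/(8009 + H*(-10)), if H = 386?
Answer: 1/4149 ≈ 0.00024102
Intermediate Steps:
1/(8009 + H*(-10)) = 1/(8009 + 386*(-10)) = 1/(8009 - 3860) = 1/4149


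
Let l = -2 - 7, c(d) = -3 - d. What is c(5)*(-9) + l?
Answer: 63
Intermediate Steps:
l = -9
c(5)*(-9) + l = (-3 - 1*5)*(-9) - 9 = (-3 - 5)*(-9) - 9 = -8*(-9) - 9 = 72 - 9 = 63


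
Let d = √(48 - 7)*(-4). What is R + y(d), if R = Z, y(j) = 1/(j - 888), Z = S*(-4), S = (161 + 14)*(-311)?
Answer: 21440402089/98486 + √41/196972 ≈ 2.1770e+5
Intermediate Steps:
S = -54425 (S = 175*(-311) = -54425)
Z = 217700 (Z = -54425*(-4) = 217700)
d = -4*√41 (d = √41*(-4) = -4*√41 ≈ -25.612)
y(j) = 1/(-888 + j)
R = 217700
R + y(d) = 217700 + 1/(-888 - 4*√41)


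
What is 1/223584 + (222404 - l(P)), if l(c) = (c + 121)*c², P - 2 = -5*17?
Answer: -8804290751/223584 ≈ -39378.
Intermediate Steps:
P = -83 (P = 2 - 5*17 = 2 - 85 = -83)
l(c) = c²*(121 + c) (l(c) = (121 + c)*c² = c²*(121 + c))
1/223584 + (222404 - l(P)) = 1/223584 + (222404 - (-83)²*(121 - 83)) = 1/223584 + (222404 - 6889*38) = 1/223584 + (222404 - 1*261782) = 1/223584 + (222404 - 261782) = 1/223584 - 39378 = -8804290751/223584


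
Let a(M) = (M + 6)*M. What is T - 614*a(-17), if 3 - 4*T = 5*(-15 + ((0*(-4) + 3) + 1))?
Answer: -229607/2 ≈ -1.1480e+5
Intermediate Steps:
a(M) = M*(6 + M) (a(M) = (6 + M)*M = M*(6 + M))
T = 29/2 (T = ¾ - 5*(-15 + ((0*(-4) + 3) + 1))/4 = ¾ - 5*(-15 + ((0 + 3) + 1))/4 = ¾ - 5*(-15 + (3 + 1))/4 = ¾ - 5*(-15 + 4)/4 = ¾ - 5*(-11)/4 = ¾ - ¼*(-55) = ¾ + 55/4 = 29/2 ≈ 14.500)
T - 614*a(-17) = 29/2 - (-10438)*(6 - 17) = 29/2 - (-10438)*(-11) = 29/2 - 614*187 = 29/2 - 114818 = -229607/2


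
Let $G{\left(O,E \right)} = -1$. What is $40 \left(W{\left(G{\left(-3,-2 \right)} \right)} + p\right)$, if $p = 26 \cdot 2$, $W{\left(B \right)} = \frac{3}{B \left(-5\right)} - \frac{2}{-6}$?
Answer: $\frac{6352}{3} \approx 2117.3$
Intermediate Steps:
$W{\left(B \right)} = \frac{1}{3} - \frac{3}{5 B}$ ($W{\left(B \right)} = \frac{3}{\left(-5\right) B} - - \frac{1}{3} = 3 \left(- \frac{1}{5 B}\right) + \frac{1}{3} = - \frac{3}{5 B} + \frac{1}{3} = \frac{1}{3} - \frac{3}{5 B}$)
$p = 52$
$40 \left(W{\left(G{\left(-3,-2 \right)} \right)} + p\right) = 40 \left(\frac{-9 + 5 \left(-1\right)}{15 \left(-1\right)} + 52\right) = 40 \left(\frac{1}{15} \left(-1\right) \left(-9 - 5\right) + 52\right) = 40 \left(\frac{1}{15} \left(-1\right) \left(-14\right) + 52\right) = 40 \left(\frac{14}{15} + 52\right) = 40 \cdot \frac{794}{15} = \frac{6352}{3}$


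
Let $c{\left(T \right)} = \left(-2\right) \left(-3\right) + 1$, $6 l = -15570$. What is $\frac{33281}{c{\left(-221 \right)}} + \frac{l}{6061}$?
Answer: $\frac{201697976}{42427} \approx 4754.0$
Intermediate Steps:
$l = -2595$ ($l = \frac{1}{6} \left(-15570\right) = -2595$)
$c{\left(T \right)} = 7$ ($c{\left(T \right)} = 6 + 1 = 7$)
$\frac{33281}{c{\left(-221 \right)}} + \frac{l}{6061} = \frac{33281}{7} - \frac{2595}{6061} = \frac{201697976}{42427}$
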